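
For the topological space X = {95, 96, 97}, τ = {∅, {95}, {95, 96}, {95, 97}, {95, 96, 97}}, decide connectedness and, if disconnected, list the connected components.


(X, τ) is connected.

Find clopen sets (U ∈ τ with X ∖ U ∈ τ):
  U = ∅, X ∖ U = {95, 96, 97} — both open, so U is clopen.
  U = {95, 96, 97}, X ∖ U = ∅ — both open, so U is clopen.
Only trivial clopens (∅ and X) exist, so (X, τ) is connected.
Compute connected components by grouping points that agree on all clopens:
  component: {95, 96, 97}


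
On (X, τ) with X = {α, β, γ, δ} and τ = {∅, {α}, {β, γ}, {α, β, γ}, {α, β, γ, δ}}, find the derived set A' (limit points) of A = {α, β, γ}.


A' = {β, γ, δ}

For each x ∈ X, list the open sets U ∈ τ with x ∈ U, then check whether U ∩ (A ∖ {x}) ≠ ∅ for every such U.
  x = α: open {α} ∋ x has {α} ∩ (A ∖ {α}) = ∅, so x is NOT a limit point.
  x = β: opens ∋ x are {β, γ}, {α, β, γ}, {α, β, γ, δ}; each meets A ∖ {β}, so x IS a limit point.
  x = γ: opens ∋ x are {β, γ}, {α, β, γ}, {α, β, γ, δ}; each meets A ∖ {γ}, so x IS a limit point.
  x = δ: opens ∋ x are {α, β, γ, δ}; each meets A ∖ {δ}, so x IS a limit point.
Collecting: A' = {β, γ, δ}.


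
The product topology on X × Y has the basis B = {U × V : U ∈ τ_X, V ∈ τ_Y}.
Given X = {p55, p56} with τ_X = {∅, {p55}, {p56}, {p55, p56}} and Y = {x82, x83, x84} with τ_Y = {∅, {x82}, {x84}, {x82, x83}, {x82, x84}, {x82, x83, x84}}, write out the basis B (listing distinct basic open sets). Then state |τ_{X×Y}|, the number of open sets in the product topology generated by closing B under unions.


Basis B = {∅ × ∅, {p55} × {x82}, {p55} × {x84}, {p56} × {x82}, {p56} × {x84}, {p55} × {x82, x83}, {p55} × {x82, x84}, {p55, p56} × {x82}, {p55, p56} × {x84}, {p56} × {x82, x83}, {p56} × {x82, x84}, {p55} × {x82, x83, x84}, {p56} × {x82, x83, x84}, {p55, p56} × {x82, x83}, {p55, p56} × {x82, x84}, {p55, p56} × {x82, x83, x84}}; |τ_{X×Y}| = 36.

Enumerate products U × V with U ∈ τ_X, V ∈ τ_Y (deduplicated):
  ∅ × ∅ = {} (∅)
  {p55} × {x82} = {(p55,x82)}
  {p55} × {x84} = {(p55,x84)}
  {p56} × {x82} = {(p56,x82)}
  {p56} × {x84} = {(p56,x84)}
  {p55} × {x82, x83} = {(p55,x82), (p55,x83)}
  {p55} × {x82, x84} = {(p55,x82), (p55,x84)}
  {p55, p56} × {x82} = {(p55,x82), (p56,x82)}
  {p55, p56} × {x84} = {(p55,x84), (p56,x84)}
  {p56} × {x82, x83} = {(p56,x82), (p56,x83)}
  {p56} × {x82, x84} = {(p56,x82), (p56,x84)}
  {p55} × {x82, x83, x84} = {(p55,x82), (p55,x83), (p55,x84)}
  {p56} × {x82, x83, x84} = {(p56,x82), (p56,x83), (p56,x84)}
  {p55, p56} × {x82, x83} = {(p55,x82), (p55,x83), (p56,x82), (p56,x83)}
  {p55, p56} × {x82, x84} = {(p55,x82), (p55,x84), (p56,x82), (p56,x84)}
  {p55, p56} × {x82, x83, x84} = {(p55,x82), (p55,x83), (p55,x84), (p56,x82), (p56,x83), (p56,x84)}
These 16 distinct sets form the basis B.
Close under arbitrary unions to get τ_{X×Y}; counting gives |τ_{X×Y}| = 36.


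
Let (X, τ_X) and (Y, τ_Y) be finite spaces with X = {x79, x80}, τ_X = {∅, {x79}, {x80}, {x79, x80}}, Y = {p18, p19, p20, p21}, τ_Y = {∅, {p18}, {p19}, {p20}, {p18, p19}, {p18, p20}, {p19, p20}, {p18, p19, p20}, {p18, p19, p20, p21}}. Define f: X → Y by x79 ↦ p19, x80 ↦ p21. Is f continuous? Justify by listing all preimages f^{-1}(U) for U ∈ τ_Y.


f IS continuous.

Compute f^{-1}(U) for each U ∈ τ_Y:
  U = ∅: f^{-1}(U) = ∅ ∈ τ_X ✓.
  U = {p18}: f^{-1}(U) = ∅ ∈ τ_X ✓.
  U = {p19}: f^{-1}(U) = {x79} ∈ τ_X ✓.
  U = {p20}: f^{-1}(U) = ∅ ∈ τ_X ✓.
  U = {p18, p19}: f^{-1}(U) = {x79} ∈ τ_X ✓.
  U = {p18, p20}: f^{-1}(U) = ∅ ∈ τ_X ✓.
  U = {p19, p20}: f^{-1}(U) = {x79} ∈ τ_X ✓.
  U = {p18, p19, p20}: f^{-1}(U) = {x79} ∈ τ_X ✓.
  U = {p18, p19, p20, p21}: f^{-1}(U) = {x79, x80} ∈ τ_X ✓.
Every preimage lies in τ_X, so f IS continuous.


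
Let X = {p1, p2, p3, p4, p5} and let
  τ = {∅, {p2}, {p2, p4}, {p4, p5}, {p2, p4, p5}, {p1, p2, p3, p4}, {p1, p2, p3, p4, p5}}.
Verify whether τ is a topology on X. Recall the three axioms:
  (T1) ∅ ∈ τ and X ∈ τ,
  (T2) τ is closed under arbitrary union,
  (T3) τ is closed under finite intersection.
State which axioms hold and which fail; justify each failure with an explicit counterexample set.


τ is NOT a topology on X.

Axiom (T1): ∅ ∈ τ? Yes; X ∈ τ? Yes.
Axiom (T2/T3): check pairwise unions and intersections of members of τ.
Counterexample for (T3): {p2, p4} ∩ {p4, p5} = {p4} ∉ τ. Therefore τ is NOT a topology.


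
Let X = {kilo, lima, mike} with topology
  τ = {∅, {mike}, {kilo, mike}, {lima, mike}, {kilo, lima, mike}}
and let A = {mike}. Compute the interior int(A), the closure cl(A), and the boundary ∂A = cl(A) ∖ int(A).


int(A) = {mike}, cl(A) = {kilo, lima, mike}, ∂A = {kilo, lima}.

Closed sets in (X, τ) are complements of opens:
  closed(X, τ) = {∅, {kilo}, {lima}, {kilo, lima}, {kilo, lima, mike}}.
int(A) = ⋃ {U ∈ τ : U ⊆ A}. Opens contained in A: ∅, {mike}.
Taking the union of these: int(A) = {mike}.
cl(A) = ⋂ {C closed : A ⊆ C}. Closed sets containing A: {kilo, lima, mike}.
Intersecting these: cl(A) = {kilo, lima, mike}.
∂A = cl(A) ∖ int(A) = {kilo, lima, mike} ∖ {mike} = {kilo, lima}.


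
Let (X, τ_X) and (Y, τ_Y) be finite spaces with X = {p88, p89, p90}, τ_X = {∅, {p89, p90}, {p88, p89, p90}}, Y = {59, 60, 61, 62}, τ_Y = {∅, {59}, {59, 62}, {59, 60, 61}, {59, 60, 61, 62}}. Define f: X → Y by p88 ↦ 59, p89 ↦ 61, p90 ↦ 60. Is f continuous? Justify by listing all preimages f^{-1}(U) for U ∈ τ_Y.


f is NOT continuous.

Compute f^{-1}(U) for each U ∈ τ_Y:
  U = ∅: f^{-1}(U) = ∅ ∈ τ_X ✓.
  U = {59}: f^{-1}(U) = {p88} ∉ τ_X ✗.
  U = {59, 62}: f^{-1}(U) = {p88} ∉ τ_X ✗.
  U = {59, 60, 61}: f^{-1}(U) = {p88, p89, p90} ∈ τ_X ✓.
  U = {59, 60, 61, 62}: f^{-1}(U) = {p88, p89, p90} ∈ τ_X ✓.
Found U = {59} with f^{-1}(U) = {p88} not in τ_X. Therefore f is NOT continuous.


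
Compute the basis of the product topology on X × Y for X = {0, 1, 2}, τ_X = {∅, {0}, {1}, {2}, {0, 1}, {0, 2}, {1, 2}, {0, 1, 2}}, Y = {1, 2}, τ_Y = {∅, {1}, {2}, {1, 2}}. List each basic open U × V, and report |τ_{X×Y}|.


Basis B = {∅ × ∅, {0} × {1}, {0} × {2}, {1} × {1}, {1} × {2}, {2} × {1}, {2} × {2}, {0} × {1, 2}, {0, 1} × {1}, {0, 2} × {1}, {0, 1} × {2}, {0, 2} × {2}, {1} × {1, 2}, {1, 2} × {1}, {1, 2} × {2}, {2} × {1, 2}, {0, 1, 2} × {1}, {0, 1, 2} × {2}, {0, 1} × {1, 2}, {0, 2} × {1, 2}, {1, 2} × {1, 2}, {0, 1, 2} × {1, 2}}; |τ_{X×Y}| = 64.

Enumerate products U × V with U ∈ τ_X, V ∈ τ_Y (deduplicated):
  ∅ × ∅ = {} (∅)
  {0} × {1} = {(0,1)}
  {0} × {2} = {(0,2)}
  {1} × {1} = {(1,1)}
  {1} × {2} = {(1,2)}
  {2} × {1} = {(2,1)}
  {2} × {2} = {(2,2)}
  {0} × {1, 2} = {(0,1), (0,2)}
  {0, 1} × {1} = {(0,1), (1,1)}
  {0, 2} × {1} = {(0,1), (2,1)}
  {0, 1} × {2} = {(0,2), (1,2)}
  {0, 2} × {2} = {(0,2), (2,2)}
  {1} × {1, 2} = {(1,1), (1,2)}
  {1, 2} × {1} = {(1,1), (2,1)}
  {1, 2} × {2} = {(1,2), (2,2)}
  {2} × {1, 2} = {(2,1), (2,2)}
  {0, 1, 2} × {1} = {(0,1), (1,1), (2,1)}
  {0, 1, 2} × {2} = {(0,2), (1,2), (2,2)}
  {0, 1} × {1, 2} = {(0,1), (0,2), (1,1), (1,2)}
  {0, 2} × {1, 2} = {(0,1), (0,2), (2,1), (2,2)}
  {1, 2} × {1, 2} = {(1,1), (1,2), (2,1), (2,2)}
  {0, 1, 2} × {1, 2} = {(0,1), (0,2), (1,1), (1,2), (2,1), (2,2)}
These 22 distinct sets form the basis B.
Close under arbitrary unions to get τ_{X×Y}; counting gives |τ_{X×Y}| = 64.


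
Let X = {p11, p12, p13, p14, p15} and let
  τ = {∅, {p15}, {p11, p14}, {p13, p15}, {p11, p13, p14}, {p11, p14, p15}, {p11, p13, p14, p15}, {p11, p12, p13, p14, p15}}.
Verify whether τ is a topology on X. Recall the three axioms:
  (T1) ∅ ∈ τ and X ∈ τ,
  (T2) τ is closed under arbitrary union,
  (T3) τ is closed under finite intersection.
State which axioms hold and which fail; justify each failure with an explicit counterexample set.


τ is NOT a topology on X.

Axiom (T1): ∅ ∈ τ? Yes; X ∈ τ? Yes.
Axiom (T2/T3): check pairwise unions and intersections of members of τ.
Counterexample for (T3): {p13, p15} ∩ {p11, p13, p14} = {p13} ∉ τ. Therefore τ is NOT a topology.


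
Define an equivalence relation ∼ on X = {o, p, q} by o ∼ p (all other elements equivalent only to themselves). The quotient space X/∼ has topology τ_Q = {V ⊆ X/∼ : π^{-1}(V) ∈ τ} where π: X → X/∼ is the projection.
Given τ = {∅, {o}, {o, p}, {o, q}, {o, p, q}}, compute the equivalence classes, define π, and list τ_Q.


X/∼ = {[o=p], [q]}; |τ_Q| = 3.

Equivalence classes: [o=p], [q].
Quotient map π: X → X/∼ sends o ↦ [o=p], p ↦ [o=p], q ↦ [q].
For each subset V ⊆ X/∼, compute π^{-1}(V) ⊆ X and check whether π^{-1}(V) ∈ τ. V is open in τ_Q iff π^{-1}(V) ∈ τ.
  V = {}: π^{-1}(V) = ∅ ∈ τ ✓.
  V = {[o=p]}: π^{-1}(V) = {o, p} ∈ τ ✓.
  V = {[q]}: π^{-1}(V) = {q} ∉ τ ✗.
  V = {[o=p], [q]}: π^{-1}(V) = {o, p, q} ∈ τ ✓.
Open sets in the quotient: τ_Q = {{}, {[o=p]}, {[o=p], [q]}} (3 elements).


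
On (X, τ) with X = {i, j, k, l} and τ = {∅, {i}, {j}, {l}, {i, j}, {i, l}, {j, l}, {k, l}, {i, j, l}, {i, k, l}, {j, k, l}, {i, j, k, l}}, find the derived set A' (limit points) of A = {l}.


A' = {k}

For each x ∈ X, list the open sets U ∈ τ with x ∈ U, then check whether U ∩ (A ∖ {x}) ≠ ∅ for every such U.
  x = i: open {i} ∋ x has {i} ∩ (A ∖ {i}) = ∅, so x is NOT a limit point.
  x = j: open {j} ∋ x has {j} ∩ (A ∖ {j}) = ∅, so x is NOT a limit point.
  x = k: opens ∋ x are {k, l}, {i, k, l}, {j, k, l}, {i, j, k, l}; each meets A ∖ {k}, so x IS a limit point.
  x = l: open {l} ∋ x has {l} ∩ (A ∖ {l}) = ∅, so x is NOT a limit point.
Collecting: A' = {k}.


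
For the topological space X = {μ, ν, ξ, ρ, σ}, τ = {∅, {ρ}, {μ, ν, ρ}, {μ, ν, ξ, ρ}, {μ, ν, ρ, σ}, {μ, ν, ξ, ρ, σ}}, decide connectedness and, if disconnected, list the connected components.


(X, τ) is connected.

Find clopen sets (U ∈ τ with X ∖ U ∈ τ):
  U = ∅, X ∖ U = {μ, ν, ξ, ρ, σ} — both open, so U is clopen.
  U = {μ, ν, ξ, ρ, σ}, X ∖ U = ∅ — both open, so U is clopen.
Only trivial clopens (∅ and X) exist, so (X, τ) is connected.
Compute connected components by grouping points that agree on all clopens:
  component: {μ, ν, ξ, ρ, σ}


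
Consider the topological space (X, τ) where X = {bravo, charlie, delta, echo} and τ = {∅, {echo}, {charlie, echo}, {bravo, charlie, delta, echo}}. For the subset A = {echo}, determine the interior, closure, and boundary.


int(A) = {echo}, cl(A) = {bravo, charlie, delta, echo}, ∂A = {bravo, charlie, delta}.

Closed sets in (X, τ) are complements of opens:
  closed(X, τ) = {∅, {bravo, delta}, {bravo, charlie, delta}, {bravo, charlie, delta, echo}}.
int(A) = ⋃ {U ∈ τ : U ⊆ A}. Opens contained in A: ∅, {echo}.
Taking the union of these: int(A) = {echo}.
cl(A) = ⋂ {C closed : A ⊆ C}. Closed sets containing A: {bravo, charlie, delta, echo}.
Intersecting these: cl(A) = {bravo, charlie, delta, echo}.
∂A = cl(A) ∖ int(A) = {bravo, charlie, delta, echo} ∖ {echo} = {bravo, charlie, delta}.


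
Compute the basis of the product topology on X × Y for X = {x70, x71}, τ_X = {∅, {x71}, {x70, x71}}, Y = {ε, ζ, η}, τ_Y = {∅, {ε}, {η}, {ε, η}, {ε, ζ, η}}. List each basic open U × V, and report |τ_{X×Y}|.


Basis B = {∅ × ∅, {x71} × {ε}, {x71} × {η}, {x70, x71} × {ε}, {x70, x71} × {η}, {x71} × {ε, η}, {x71} × {ε, ζ, η}, {x70, x71} × {ε, η}, {x70, x71} × {ε, ζ, η}}; |τ_{X×Y}| = 14.

Enumerate products U × V with U ∈ τ_X, V ∈ τ_Y (deduplicated):
  ∅ × ∅ = {} (∅)
  {x71} × {ε} = {(x71,ε)}
  {x71} × {η} = {(x71,η)}
  {x70, x71} × {ε} = {(x70,ε), (x71,ε)}
  {x70, x71} × {η} = {(x70,η), (x71,η)}
  {x71} × {ε, η} = {(x71,ε), (x71,η)}
  {x71} × {ε, ζ, η} = {(x71,ε), (x71,ζ), (x71,η)}
  {x70, x71} × {ε, η} = {(x70,ε), (x70,η), (x71,ε), (x71,η)}
  {x70, x71} × {ε, ζ, η} = {(x70,ε), (x70,ζ), (x70,η), (x71,ε), (x71,ζ), (x71,η)}
These 9 distinct sets form the basis B.
Close under arbitrary unions to get τ_{X×Y}; counting gives |τ_{X×Y}| = 14.


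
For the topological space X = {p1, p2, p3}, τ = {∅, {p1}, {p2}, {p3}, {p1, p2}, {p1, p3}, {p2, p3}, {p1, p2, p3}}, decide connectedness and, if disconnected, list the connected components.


(X, τ) is disconnected; components = [{p1}, {p2}, {p3}].

Find clopen sets (U ∈ τ with X ∖ U ∈ τ):
  U = ∅, X ∖ U = {p1, p2, p3} — both open, so U is clopen.
  U = {p1}, X ∖ U = {p2, p3} — both open, so U is clopen.
  U = {p2}, X ∖ U = {p1, p3} — both open, so U is clopen.
  U = {p3}, X ∖ U = {p1, p2} — both open, so U is clopen.
  U = {p1, p2}, X ∖ U = {p3} — both open, so U is clopen.
  U = {p1, p3}, X ∖ U = {p2} — both open, so U is clopen.
  U = {p2, p3}, X ∖ U = {p1} — both open, so U is clopen.
  U = {p1, p2, p3}, X ∖ U = ∅ — both open, so U is clopen.
Nontrivial clopen(s) exist: e.g. {p2}. So (X, τ) is disconnected.
Compute connected components by grouping points that agree on all clopens:
  component: {p1}
  component: {p2}
  component: {p3}


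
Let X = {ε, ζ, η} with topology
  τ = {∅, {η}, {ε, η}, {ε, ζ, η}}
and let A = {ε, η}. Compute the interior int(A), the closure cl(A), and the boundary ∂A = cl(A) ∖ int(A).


int(A) = {ε, η}, cl(A) = {ε, ζ, η}, ∂A = {ζ}.

Closed sets in (X, τ) are complements of opens:
  closed(X, τ) = {∅, {ζ}, {ε, ζ}, {ε, ζ, η}}.
int(A) = ⋃ {U ∈ τ : U ⊆ A}. Opens contained in A: ∅, {η}, {ε, η}.
Taking the union of these: int(A) = {ε, η}.
cl(A) = ⋂ {C closed : A ⊆ C}. Closed sets containing A: {ε, ζ, η}.
Intersecting these: cl(A) = {ε, ζ, η}.
∂A = cl(A) ∖ int(A) = {ε, ζ, η} ∖ {ε, η} = {ζ}.


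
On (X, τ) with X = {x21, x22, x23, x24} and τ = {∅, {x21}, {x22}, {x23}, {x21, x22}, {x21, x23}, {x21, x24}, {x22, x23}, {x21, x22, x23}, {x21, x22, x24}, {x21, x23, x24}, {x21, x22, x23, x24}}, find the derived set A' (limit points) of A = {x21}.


A' = {x24}

For each x ∈ X, list the open sets U ∈ τ with x ∈ U, then check whether U ∩ (A ∖ {x}) ≠ ∅ for every such U.
  x = x21: open {x21} ∋ x has {x21} ∩ (A ∖ {x21}) = ∅, so x is NOT a limit point.
  x = x22: open {x22} ∋ x has {x22} ∩ (A ∖ {x22}) = ∅, so x is NOT a limit point.
  x = x23: open {x23} ∋ x has {x23} ∩ (A ∖ {x23}) = ∅, so x is NOT a limit point.
  x = x24: opens ∋ x are {x21, x24}, {x21, x22, x24}, {x21, x23, x24}, {x21, x22, x23, x24}; each meets A ∖ {x24}, so x IS a limit point.
Collecting: A' = {x24}.


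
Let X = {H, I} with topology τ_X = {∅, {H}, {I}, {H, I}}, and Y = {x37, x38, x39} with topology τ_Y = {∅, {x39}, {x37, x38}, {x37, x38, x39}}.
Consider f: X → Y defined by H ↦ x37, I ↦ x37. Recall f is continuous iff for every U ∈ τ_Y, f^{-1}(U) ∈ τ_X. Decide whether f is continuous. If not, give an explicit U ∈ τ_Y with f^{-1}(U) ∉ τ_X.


f IS continuous.

Compute f^{-1}(U) for each U ∈ τ_Y:
  U = ∅: f^{-1}(U) = ∅ ∈ τ_X ✓.
  U = {x39}: f^{-1}(U) = ∅ ∈ τ_X ✓.
  U = {x37, x38}: f^{-1}(U) = {H, I} ∈ τ_X ✓.
  U = {x37, x38, x39}: f^{-1}(U) = {H, I} ∈ τ_X ✓.
Every preimage lies in τ_X, so f IS continuous.


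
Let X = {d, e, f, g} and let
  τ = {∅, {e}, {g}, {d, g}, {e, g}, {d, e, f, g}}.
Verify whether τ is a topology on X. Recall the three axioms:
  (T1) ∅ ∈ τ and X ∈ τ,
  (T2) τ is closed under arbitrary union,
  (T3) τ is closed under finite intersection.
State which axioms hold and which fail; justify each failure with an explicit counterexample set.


τ is NOT a topology on X.

Axiom (T1): ∅ ∈ τ? Yes; X ∈ τ? Yes.
Axiom (T2/T3): check pairwise unions and intersections of members of τ.
Counterexample for (T2): {e} ∪ {d, g} = {d, e, g} ∉ τ. Therefore τ is NOT a topology.


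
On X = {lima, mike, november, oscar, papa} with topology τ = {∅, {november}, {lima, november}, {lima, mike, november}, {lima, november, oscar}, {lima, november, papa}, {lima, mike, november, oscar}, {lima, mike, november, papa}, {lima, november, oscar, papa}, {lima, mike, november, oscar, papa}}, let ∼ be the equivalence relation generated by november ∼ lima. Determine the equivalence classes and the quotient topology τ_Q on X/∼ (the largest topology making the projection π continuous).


X/∼ = {[lima=november], [mike], [oscar], [papa]}; |τ_Q| = 9.

Equivalence classes: [lima=november], [mike], [oscar], [papa].
Quotient map π: X → X/∼ sends lima ↦ [lima=november], mike ↦ [mike], november ↦ [lima=november], oscar ↦ [oscar], papa ↦ [papa].
For each subset V ⊆ X/∼, compute π^{-1}(V) ⊆ X and check whether π^{-1}(V) ∈ τ. V is open in τ_Q iff π^{-1}(V) ∈ τ.
  V = {}: π^{-1}(V) = ∅ ∈ τ ✓.
  V = {[lima=november]}: π^{-1}(V) = {lima, november} ∈ τ ✓.
  V = {[mike]}: π^{-1}(V) = {mike} ∉ τ ✗.
  V = {[lima=november], [mike]}: π^{-1}(V) = {lima, mike, november} ∈ τ ✓.
  V = {[oscar]}: π^{-1}(V) = {oscar} ∉ τ ✗.
  V = {[lima=november], [oscar]}: π^{-1}(V) = {lima, november, oscar} ∈ τ ✓.
  V = {[mike], [oscar]}: π^{-1}(V) = {mike, oscar} ∉ τ ✗.
  V = {[lima=november], [mike], [oscar]}: π^{-1}(V) = {lima, mike, november, oscar} ∈ τ ✓.
  V = {[papa]}: π^{-1}(V) = {papa} ∉ τ ✗.
  V = {[lima=november], [papa]}: π^{-1}(V) = {lima, november, papa} ∈ τ ✓.
  V = {[mike], [papa]}: π^{-1}(V) = {mike, papa} ∉ τ ✗.
  V = {[lima=november], [mike], [papa]}: π^{-1}(V) = {lima, mike, november, papa} ∈ τ ✓.
  V = {[oscar], [papa]}: π^{-1}(V) = {oscar, papa} ∉ τ ✗.
  V = {[lima=november], [oscar], [papa]}: π^{-1}(V) = {lima, november, oscar, papa} ∈ τ ✓.
  V = {[mike], [oscar], [papa]}: π^{-1}(V) = {mike, oscar, papa} ∉ τ ✗.
  V = {[lima=november], [mike], [oscar], [papa]}: π^{-1}(V) = {lima, mike, november, oscar, papa} ∈ τ ✓.
Open sets in the quotient: τ_Q = {{}, {[lima=november]}, {[lima=november], [mike]}, {[lima=november], [oscar]}, {[lima=november], [mike], [oscar]}, {[lima=november], [papa]}, {[lima=november], [mike], [papa]}, {[lima=november], [oscar], [papa]}, {[lima=november], [mike], [oscar], [papa]}} (9 elements).


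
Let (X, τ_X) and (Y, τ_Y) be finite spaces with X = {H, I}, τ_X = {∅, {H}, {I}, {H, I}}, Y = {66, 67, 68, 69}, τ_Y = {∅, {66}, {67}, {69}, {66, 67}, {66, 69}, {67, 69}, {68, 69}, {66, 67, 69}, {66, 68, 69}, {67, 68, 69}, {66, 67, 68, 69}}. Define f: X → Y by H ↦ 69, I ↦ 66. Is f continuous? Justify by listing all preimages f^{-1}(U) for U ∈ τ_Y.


f IS continuous.

Compute f^{-1}(U) for each U ∈ τ_Y:
  U = ∅: f^{-1}(U) = ∅ ∈ τ_X ✓.
  U = {66}: f^{-1}(U) = {I} ∈ τ_X ✓.
  U = {67}: f^{-1}(U) = ∅ ∈ τ_X ✓.
  U = {69}: f^{-1}(U) = {H} ∈ τ_X ✓.
  U = {66, 67}: f^{-1}(U) = {I} ∈ τ_X ✓.
  U = {66, 69}: f^{-1}(U) = {H, I} ∈ τ_X ✓.
  U = {67, 69}: f^{-1}(U) = {H} ∈ τ_X ✓.
  U = {68, 69}: f^{-1}(U) = {H} ∈ τ_X ✓.
  U = {66, 67, 69}: f^{-1}(U) = {H, I} ∈ τ_X ✓.
  U = {66, 68, 69}: f^{-1}(U) = {H, I} ∈ τ_X ✓.
  U = {67, 68, 69}: f^{-1}(U) = {H} ∈ τ_X ✓.
  U = {66, 67, 68, 69}: f^{-1}(U) = {H, I} ∈ τ_X ✓.
Every preimage lies in τ_X, so f IS continuous.


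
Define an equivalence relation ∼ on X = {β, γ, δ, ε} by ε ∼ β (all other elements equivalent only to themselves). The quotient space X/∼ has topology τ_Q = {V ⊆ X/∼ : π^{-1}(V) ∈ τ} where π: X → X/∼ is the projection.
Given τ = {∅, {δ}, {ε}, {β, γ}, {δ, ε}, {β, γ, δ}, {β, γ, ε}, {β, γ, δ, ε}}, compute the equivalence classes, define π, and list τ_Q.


X/∼ = {[β=ε], [γ], [δ]}; |τ_Q| = 4.

Equivalence classes: [β=ε], [γ], [δ].
Quotient map π: X → X/∼ sends β ↦ [β=ε], γ ↦ [γ], δ ↦ [δ], ε ↦ [β=ε].
For each subset V ⊆ X/∼, compute π^{-1}(V) ⊆ X and check whether π^{-1}(V) ∈ τ. V is open in τ_Q iff π^{-1}(V) ∈ τ.
  V = {}: π^{-1}(V) = ∅ ∈ τ ✓.
  V = {[β=ε]}: π^{-1}(V) = {β, ε} ∉ τ ✗.
  V = {[γ]}: π^{-1}(V) = {γ} ∉ τ ✗.
  V = {[β=ε], [γ]}: π^{-1}(V) = {β, γ, ε} ∈ τ ✓.
  V = {[δ]}: π^{-1}(V) = {δ} ∈ τ ✓.
  V = {[β=ε], [δ]}: π^{-1}(V) = {β, δ, ε} ∉ τ ✗.
  V = {[γ], [δ]}: π^{-1}(V) = {γ, δ} ∉ τ ✗.
  V = {[β=ε], [γ], [δ]}: π^{-1}(V) = {β, γ, δ, ε} ∈ τ ✓.
Open sets in the quotient: τ_Q = {{}, {[β=ε], [γ]}, {[δ]}, {[β=ε], [γ], [δ]}} (4 elements).


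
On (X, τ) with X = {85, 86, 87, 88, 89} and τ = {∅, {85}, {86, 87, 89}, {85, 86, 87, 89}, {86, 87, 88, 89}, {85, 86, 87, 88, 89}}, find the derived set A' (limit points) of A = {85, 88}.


A' = ∅

For each x ∈ X, list the open sets U ∈ τ with x ∈ U, then check whether U ∩ (A ∖ {x}) ≠ ∅ for every such U.
  x = 85: open {85} ∋ x has {85} ∩ (A ∖ {85}) = ∅, so x is NOT a limit point.
  x = 86: open {86, 87, 89} ∋ x has {86, 87, 89} ∩ (A ∖ {86}) = ∅, so x is NOT a limit point.
  x = 87: open {86, 87, 89} ∋ x has {86, 87, 89} ∩ (A ∖ {87}) = ∅, so x is NOT a limit point.
  x = 88: open {86, 87, 88, 89} ∋ x has {86, 87, 88, 89} ∩ (A ∖ {88}) = ∅, so x is NOT a limit point.
  x = 89: open {86, 87, 89} ∋ x has {86, 87, 89} ∩ (A ∖ {89}) = ∅, so x is NOT a limit point.
Collecting: A' = ∅.


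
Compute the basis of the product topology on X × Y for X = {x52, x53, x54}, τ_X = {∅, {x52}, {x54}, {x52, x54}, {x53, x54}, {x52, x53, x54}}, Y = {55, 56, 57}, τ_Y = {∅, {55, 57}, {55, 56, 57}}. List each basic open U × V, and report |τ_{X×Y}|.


Basis B = {∅ × ∅, {x52} × {55, 57}, {x54} × {55, 57}, {x52} × {55, 56, 57}, {x54} × {55, 56, 57}, {x52, x54} × {55, 57}, {x53, x54} × {55, 57}, {x52, x54} × {55, 56, 57}, {x52, x53, x54} × {55, 57}, {x53, x54} × {55, 56, 57}, {x52, x53, x54} × {55, 56, 57}}; |τ_{X×Y}| = 18.

Enumerate products U × V with U ∈ τ_X, V ∈ τ_Y (deduplicated):
  ∅ × ∅ = {} (∅)
  {x52} × {55, 57} = {(x52,55), (x52,57)}
  {x54} × {55, 57} = {(x54,55), (x54,57)}
  {x52} × {55, 56, 57} = {(x52,55), (x52,56), (x52,57)}
  {x54} × {55, 56, 57} = {(x54,55), (x54,56), (x54,57)}
  {x52, x54} × {55, 57} = {(x52,55), (x52,57), (x54,55), (x54,57)}
  {x53, x54} × {55, 57} = {(x53,55), (x53,57), (x54,55), (x54,57)}
  {x52, x54} × {55, 56, 57} = {(x52,55), (x52,56), (x52,57), (x54,55), (x54,56), (x54,57)}
  {x52, x53, x54} × {55, 57} = {(x52,55), (x52,57), (x53,55), (x53,57), (x54,55), (x54,57)}
  {x53, x54} × {55, 56, 57} = {(x53,55), (x53,56), (x53,57), (x54,55), (x54,56), (x54,57)}
  {x52, x53, x54} × {55, 56, 57} = {(x52,55), (x52,56), (x52,57), (x53,55), (x53,56), (x53,57), (x54,55), (x54,56), (x54,57)}
These 11 distinct sets form the basis B.
Close under arbitrary unions to get τ_{X×Y}; counting gives |τ_{X×Y}| = 18.


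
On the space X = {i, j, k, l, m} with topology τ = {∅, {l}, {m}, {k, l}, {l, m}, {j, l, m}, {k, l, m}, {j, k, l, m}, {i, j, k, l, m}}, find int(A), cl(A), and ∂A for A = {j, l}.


int(A) = {l}, cl(A) = {i, j, k, l}, ∂A = {i, j, k}.

Closed sets in (X, τ) are complements of opens:
  closed(X, τ) = {∅, {i}, {i, j}, {i, k}, {i, j, k}, {i, j, m}, {i, j, k, l}, {i, j, k, m}, {i, j, k, l, m}}.
int(A) = ⋃ {U ∈ τ : U ⊆ A}. Opens contained in A: ∅, {l}.
Taking the union of these: int(A) = {l}.
cl(A) = ⋂ {C closed : A ⊆ C}. Closed sets containing A: {i, j, k, l}, {i, j, k, l, m}.
Intersecting these: cl(A) = {i, j, k, l}.
∂A = cl(A) ∖ int(A) = {i, j, k, l} ∖ {l} = {i, j, k}.


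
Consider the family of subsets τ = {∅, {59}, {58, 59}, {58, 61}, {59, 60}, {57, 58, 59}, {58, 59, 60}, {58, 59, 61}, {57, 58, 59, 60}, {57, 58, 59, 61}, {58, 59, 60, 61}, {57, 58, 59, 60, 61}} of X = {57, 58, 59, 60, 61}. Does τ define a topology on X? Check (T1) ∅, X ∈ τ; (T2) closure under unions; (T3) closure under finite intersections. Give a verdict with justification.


τ is NOT a topology on X.

Axiom (T1): ∅ ∈ τ? Yes; X ∈ τ? Yes.
Axiom (T2/T3): check pairwise unions and intersections of members of τ.
Counterexample for (T3): {58, 59} ∩ {58, 61} = {58} ∉ τ. Therefore τ is NOT a topology.


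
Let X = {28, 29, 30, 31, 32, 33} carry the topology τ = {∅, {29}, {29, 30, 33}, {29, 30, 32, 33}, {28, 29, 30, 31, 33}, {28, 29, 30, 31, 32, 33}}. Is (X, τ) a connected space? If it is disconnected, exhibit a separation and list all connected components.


(X, τ) is connected.

Find clopen sets (U ∈ τ with X ∖ U ∈ τ):
  U = ∅, X ∖ U = {28, 29, 30, 31, 32, 33} — both open, so U is clopen.
  U = {28, 29, 30, 31, 32, 33}, X ∖ U = ∅ — both open, so U is clopen.
Only trivial clopens (∅ and X) exist, so (X, τ) is connected.
Compute connected components by grouping points that agree on all clopens:
  component: {28, 29, 30, 31, 32, 33}


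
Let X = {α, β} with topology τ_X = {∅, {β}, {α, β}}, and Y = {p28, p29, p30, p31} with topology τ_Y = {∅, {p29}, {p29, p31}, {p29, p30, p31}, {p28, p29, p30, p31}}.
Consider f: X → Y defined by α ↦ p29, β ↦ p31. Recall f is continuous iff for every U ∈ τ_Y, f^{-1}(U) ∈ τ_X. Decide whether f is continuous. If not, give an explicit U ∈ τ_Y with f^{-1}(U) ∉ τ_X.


f is NOT continuous.

Compute f^{-1}(U) for each U ∈ τ_Y:
  U = ∅: f^{-1}(U) = ∅ ∈ τ_X ✓.
  U = {p29}: f^{-1}(U) = {α} ∉ τ_X ✗.
  U = {p29, p31}: f^{-1}(U) = {α, β} ∈ τ_X ✓.
  U = {p29, p30, p31}: f^{-1}(U) = {α, β} ∈ τ_X ✓.
  U = {p28, p29, p30, p31}: f^{-1}(U) = {α, β} ∈ τ_X ✓.
Found U = {p29} with f^{-1}(U) = {α} not in τ_X. Therefore f is NOT continuous.


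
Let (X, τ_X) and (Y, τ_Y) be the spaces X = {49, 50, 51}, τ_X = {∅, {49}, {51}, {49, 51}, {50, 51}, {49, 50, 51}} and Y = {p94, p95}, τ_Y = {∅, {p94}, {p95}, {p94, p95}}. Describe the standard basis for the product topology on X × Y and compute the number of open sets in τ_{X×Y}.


Basis B = {∅ × ∅, {49} × {p94}, {49} × {p95}, {51} × {p94}, {51} × {p95}, {49} × {p94, p95}, {49, 51} × {p94}, {49, 51} × {p95}, {50, 51} × {p94}, {50, 51} × {p95}, {51} × {p94, p95}, {49, 50, 51} × {p94}, {49, 50, 51} × {p95}, {49, 51} × {p94, p95}, {50, 51} × {p94, p95}, {49, 50, 51} × {p94, p95}}; |τ_{X×Y}| = 36.

Enumerate products U × V with U ∈ τ_X, V ∈ τ_Y (deduplicated):
  ∅ × ∅ = {} (∅)
  {49} × {p94} = {(49,p94)}
  {49} × {p95} = {(49,p95)}
  {51} × {p94} = {(51,p94)}
  {51} × {p95} = {(51,p95)}
  {49} × {p94, p95} = {(49,p94), (49,p95)}
  {49, 51} × {p94} = {(49,p94), (51,p94)}
  {49, 51} × {p95} = {(49,p95), (51,p95)}
  {50, 51} × {p94} = {(50,p94), (51,p94)}
  {50, 51} × {p95} = {(50,p95), (51,p95)}
  {51} × {p94, p95} = {(51,p94), (51,p95)}
  {49, 50, 51} × {p94} = {(49,p94), (50,p94), (51,p94)}
  {49, 50, 51} × {p95} = {(49,p95), (50,p95), (51,p95)}
  {49, 51} × {p94, p95} = {(49,p94), (49,p95), (51,p94), (51,p95)}
  {50, 51} × {p94, p95} = {(50,p94), (50,p95), (51,p94), (51,p95)}
  {49, 50, 51} × {p94, p95} = {(49,p94), (49,p95), (50,p94), (50,p95), (51,p94), (51,p95)}
These 16 distinct sets form the basis B.
Close under arbitrary unions to get τ_{X×Y}; counting gives |τ_{X×Y}| = 36.


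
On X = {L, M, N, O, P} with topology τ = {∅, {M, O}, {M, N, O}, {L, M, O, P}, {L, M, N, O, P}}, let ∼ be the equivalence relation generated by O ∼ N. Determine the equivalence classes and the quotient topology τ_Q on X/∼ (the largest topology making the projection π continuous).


X/∼ = {[L], [M], [N=O], [P]}; |τ_Q| = 3.

Equivalence classes: [L], [M], [N=O], [P].
Quotient map π: X → X/∼ sends L ↦ [L], M ↦ [M], N ↦ [N=O], O ↦ [N=O], P ↦ [P].
For each subset V ⊆ X/∼, compute π^{-1}(V) ⊆ X and check whether π^{-1}(V) ∈ τ. V is open in τ_Q iff π^{-1}(V) ∈ τ.
  V = {}: π^{-1}(V) = ∅ ∈ τ ✓.
  V = {[L]}: π^{-1}(V) = {L} ∉ τ ✗.
  V = {[M]}: π^{-1}(V) = {M} ∉ τ ✗.
  V = {[L], [M]}: π^{-1}(V) = {L, M} ∉ τ ✗.
  V = {[N=O]}: π^{-1}(V) = {N, O} ∉ τ ✗.
  V = {[L], [N=O]}: π^{-1}(V) = {L, N, O} ∉ τ ✗.
  V = {[M], [N=O]}: π^{-1}(V) = {M, N, O} ∈ τ ✓.
  V = {[L], [M], [N=O]}: π^{-1}(V) = {L, M, N, O} ∉ τ ✗.
  V = {[P]}: π^{-1}(V) = {P} ∉ τ ✗.
  V = {[L], [P]}: π^{-1}(V) = {L, P} ∉ τ ✗.
  V = {[M], [P]}: π^{-1}(V) = {M, P} ∉ τ ✗.
  V = {[L], [M], [P]}: π^{-1}(V) = {L, M, P} ∉ τ ✗.
  V = {[N=O], [P]}: π^{-1}(V) = {N, O, P} ∉ τ ✗.
  V = {[L], [N=O], [P]}: π^{-1}(V) = {L, N, O, P} ∉ τ ✗.
  V = {[M], [N=O], [P]}: π^{-1}(V) = {M, N, O, P} ∉ τ ✗.
  V = {[L], [M], [N=O], [P]}: π^{-1}(V) = {L, M, N, O, P} ∈ τ ✓.
Open sets in the quotient: τ_Q = {{}, {[M], [N=O]}, {[L], [M], [N=O], [P]}} (3 elements).


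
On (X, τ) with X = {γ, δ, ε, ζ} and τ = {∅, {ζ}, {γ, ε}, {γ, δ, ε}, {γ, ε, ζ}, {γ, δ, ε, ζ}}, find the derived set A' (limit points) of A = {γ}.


A' = {δ, ε}

For each x ∈ X, list the open sets U ∈ τ with x ∈ U, then check whether U ∩ (A ∖ {x}) ≠ ∅ for every such U.
  x = γ: open {γ, ε} ∋ x has {γ, ε} ∩ (A ∖ {γ}) = ∅, so x is NOT a limit point.
  x = δ: opens ∋ x are {γ, δ, ε}, {γ, δ, ε, ζ}; each meets A ∖ {δ}, so x IS a limit point.
  x = ε: opens ∋ x are {γ, ε}, {γ, δ, ε}, {γ, ε, ζ}, {γ, δ, ε, ζ}; each meets A ∖ {ε}, so x IS a limit point.
  x = ζ: open {ζ} ∋ x has {ζ} ∩ (A ∖ {ζ}) = ∅, so x is NOT a limit point.
Collecting: A' = {δ, ε}.


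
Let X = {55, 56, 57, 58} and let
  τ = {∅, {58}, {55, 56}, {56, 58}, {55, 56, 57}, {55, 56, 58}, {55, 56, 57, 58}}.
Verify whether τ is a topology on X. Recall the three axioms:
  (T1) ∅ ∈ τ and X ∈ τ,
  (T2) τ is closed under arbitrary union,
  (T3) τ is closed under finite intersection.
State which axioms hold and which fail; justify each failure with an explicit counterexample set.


τ is NOT a topology on X.

Axiom (T1): ∅ ∈ τ? Yes; X ∈ τ? Yes.
Axiom (T2/T3): check pairwise unions and intersections of members of τ.
Counterexample for (T3): {55, 56} ∩ {56, 58} = {56} ∉ τ. Therefore τ is NOT a topology.


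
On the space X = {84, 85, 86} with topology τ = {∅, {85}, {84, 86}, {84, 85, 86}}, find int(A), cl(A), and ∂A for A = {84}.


int(A) = ∅, cl(A) = {84, 86}, ∂A = {84, 86}.

Closed sets in (X, τ) are complements of opens:
  closed(X, τ) = {∅, {85}, {84, 86}, {84, 85, 86}}.
int(A) = ⋃ {U ∈ τ : U ⊆ A}. Opens contained in A: ∅.
Taking the union of these: int(A) = ∅.
cl(A) = ⋂ {C closed : A ⊆ C}. Closed sets containing A: {84, 86}, {84, 85, 86}.
Intersecting these: cl(A) = {84, 86}.
∂A = cl(A) ∖ int(A) = {84, 86} ∖ ∅ = {84, 86}.


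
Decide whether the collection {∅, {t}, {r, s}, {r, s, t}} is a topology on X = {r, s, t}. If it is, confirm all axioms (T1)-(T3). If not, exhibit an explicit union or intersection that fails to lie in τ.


τ IS a topology on X.

Axiom (T1): ∅ ∈ τ? Yes; X ∈ τ? Yes.
Axiom (T2/T3): check pairwise unions and intersections of members of τ.
All pairwise intersections and unions checked — each lies in τ. Therefore τ satisfies (T1), (T2), (T3): it IS a topology on X.


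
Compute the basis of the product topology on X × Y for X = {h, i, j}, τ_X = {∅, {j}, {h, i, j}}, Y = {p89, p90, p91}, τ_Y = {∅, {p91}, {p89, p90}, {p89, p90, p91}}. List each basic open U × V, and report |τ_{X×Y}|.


Basis B = {∅ × ∅, {j} × {p91}, {j} × {p89, p90}, {h, i, j} × {p91}, {j} × {p89, p90, p91}, {h, i, j} × {p89, p90}, {h, i, j} × {p89, p90, p91}}; |τ_{X×Y}| = 9.

Enumerate products U × V with U ∈ τ_X, V ∈ τ_Y (deduplicated):
  ∅ × ∅ = {} (∅)
  {j} × {p91} = {(j,p91)}
  {j} × {p89, p90} = {(j,p89), (j,p90)}
  {h, i, j} × {p91} = {(h,p91), (i,p91), (j,p91)}
  {j} × {p89, p90, p91} = {(j,p89), (j,p90), (j,p91)}
  {h, i, j} × {p89, p90} = {(h,p89), (h,p90), (i,p89), (i,p90), (j,p89), (j,p90)}
  {h, i, j} × {p89, p90, p91} = {(h,p89), (h,p90), (h,p91), (i,p89), (i,p90), (i,p91), (j,p89), (j,p90), (j,p91)}
These 7 distinct sets form the basis B.
Close under arbitrary unions to get τ_{X×Y}; counting gives |τ_{X×Y}| = 9.


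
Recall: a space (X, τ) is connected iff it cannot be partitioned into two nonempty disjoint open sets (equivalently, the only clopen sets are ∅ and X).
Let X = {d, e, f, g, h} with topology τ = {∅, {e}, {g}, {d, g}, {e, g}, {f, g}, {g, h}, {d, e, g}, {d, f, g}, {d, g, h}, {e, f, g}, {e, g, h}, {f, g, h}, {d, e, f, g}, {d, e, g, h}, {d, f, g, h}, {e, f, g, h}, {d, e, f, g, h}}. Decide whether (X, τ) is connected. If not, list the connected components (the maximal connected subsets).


(X, τ) is disconnected; components = [{e}, {d, f, g, h}].

Find clopen sets (U ∈ τ with X ∖ U ∈ τ):
  U = ∅, X ∖ U = {d, e, f, g, h} — both open, so U is clopen.
  U = {e}, X ∖ U = {d, f, g, h} — both open, so U is clopen.
  U = {d, f, g, h}, X ∖ U = {e} — both open, so U is clopen.
  U = {d, e, f, g, h}, X ∖ U = ∅ — both open, so U is clopen.
Nontrivial clopen(s) exist: e.g. {e}. So (X, τ) is disconnected.
Compute connected components by grouping points that agree on all clopens:
  component: {e}
  component: {d, f, g, h}


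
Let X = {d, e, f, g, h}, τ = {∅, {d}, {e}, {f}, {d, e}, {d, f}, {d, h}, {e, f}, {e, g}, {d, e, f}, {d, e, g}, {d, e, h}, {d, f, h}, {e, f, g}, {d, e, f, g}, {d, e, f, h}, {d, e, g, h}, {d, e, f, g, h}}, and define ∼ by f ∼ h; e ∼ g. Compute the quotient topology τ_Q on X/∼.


X/∼ = {[d], [e=g], [f=h]}; |τ_Q| = 6.

Equivalence classes: [d], [e=g], [f=h].
Quotient map π: X → X/∼ sends d ↦ [d], e ↦ [e=g], f ↦ [f=h], g ↦ [e=g], h ↦ [f=h].
For each subset V ⊆ X/∼, compute π^{-1}(V) ⊆ X and check whether π^{-1}(V) ∈ τ. V is open in τ_Q iff π^{-1}(V) ∈ τ.
  V = {}: π^{-1}(V) = ∅ ∈ τ ✓.
  V = {[d]}: π^{-1}(V) = {d} ∈ τ ✓.
  V = {[e=g]}: π^{-1}(V) = {e, g} ∈ τ ✓.
  V = {[d], [e=g]}: π^{-1}(V) = {d, e, g} ∈ τ ✓.
  V = {[f=h]}: π^{-1}(V) = {f, h} ∉ τ ✗.
  V = {[d], [f=h]}: π^{-1}(V) = {d, f, h} ∈ τ ✓.
  V = {[e=g], [f=h]}: π^{-1}(V) = {e, f, g, h} ∉ τ ✗.
  V = {[d], [e=g], [f=h]}: π^{-1}(V) = {d, e, f, g, h} ∈ τ ✓.
Open sets in the quotient: τ_Q = {{}, {[d]}, {[e=g]}, {[d], [e=g]}, {[d], [f=h]}, {[d], [e=g], [f=h]}} (6 elements).


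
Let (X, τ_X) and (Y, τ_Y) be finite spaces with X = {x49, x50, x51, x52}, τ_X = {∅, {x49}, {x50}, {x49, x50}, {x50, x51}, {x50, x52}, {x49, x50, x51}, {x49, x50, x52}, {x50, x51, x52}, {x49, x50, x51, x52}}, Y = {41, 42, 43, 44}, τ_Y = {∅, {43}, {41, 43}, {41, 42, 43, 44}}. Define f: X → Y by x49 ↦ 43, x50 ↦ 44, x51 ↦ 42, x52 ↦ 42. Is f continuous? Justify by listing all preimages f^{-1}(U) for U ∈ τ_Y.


f IS continuous.

Compute f^{-1}(U) for each U ∈ τ_Y:
  U = ∅: f^{-1}(U) = ∅ ∈ τ_X ✓.
  U = {43}: f^{-1}(U) = {x49} ∈ τ_X ✓.
  U = {41, 43}: f^{-1}(U) = {x49} ∈ τ_X ✓.
  U = {41, 42, 43, 44}: f^{-1}(U) = {x49, x50, x51, x52} ∈ τ_X ✓.
Every preimage lies in τ_X, so f IS continuous.


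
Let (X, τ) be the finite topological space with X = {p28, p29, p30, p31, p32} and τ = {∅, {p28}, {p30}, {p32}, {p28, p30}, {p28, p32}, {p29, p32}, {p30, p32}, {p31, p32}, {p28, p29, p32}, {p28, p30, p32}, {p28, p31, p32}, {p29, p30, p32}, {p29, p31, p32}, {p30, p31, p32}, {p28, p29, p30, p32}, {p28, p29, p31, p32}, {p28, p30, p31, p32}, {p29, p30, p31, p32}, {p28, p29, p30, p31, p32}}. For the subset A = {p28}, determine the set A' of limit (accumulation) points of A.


A' = ∅

For each x ∈ X, list the open sets U ∈ τ with x ∈ U, then check whether U ∩ (A ∖ {x}) ≠ ∅ for every such U.
  x = p28: open {p28} ∋ x has {p28} ∩ (A ∖ {p28}) = ∅, so x is NOT a limit point.
  x = p29: open {p29, p32} ∋ x has {p29, p32} ∩ (A ∖ {p29}) = ∅, so x is NOT a limit point.
  x = p30: open {p30} ∋ x has {p30} ∩ (A ∖ {p30}) = ∅, so x is NOT a limit point.
  x = p31: open {p31, p32} ∋ x has {p31, p32} ∩ (A ∖ {p31}) = ∅, so x is NOT a limit point.
  x = p32: open {p32} ∋ x has {p32} ∩ (A ∖ {p32}) = ∅, so x is NOT a limit point.
Collecting: A' = ∅.


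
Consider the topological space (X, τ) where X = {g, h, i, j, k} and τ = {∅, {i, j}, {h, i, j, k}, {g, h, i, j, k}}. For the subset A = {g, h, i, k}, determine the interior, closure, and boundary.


int(A) = ∅, cl(A) = {g, h, i, j, k}, ∂A = {g, h, i, j, k}.

Closed sets in (X, τ) are complements of opens:
  closed(X, τ) = {∅, {g}, {g, h, k}, {g, h, i, j, k}}.
int(A) = ⋃ {U ∈ τ : U ⊆ A}. Opens contained in A: ∅.
Taking the union of these: int(A) = ∅.
cl(A) = ⋂ {C closed : A ⊆ C}. Closed sets containing A: {g, h, i, j, k}.
Intersecting these: cl(A) = {g, h, i, j, k}.
∂A = cl(A) ∖ int(A) = {g, h, i, j, k} ∖ ∅ = {g, h, i, j, k}.


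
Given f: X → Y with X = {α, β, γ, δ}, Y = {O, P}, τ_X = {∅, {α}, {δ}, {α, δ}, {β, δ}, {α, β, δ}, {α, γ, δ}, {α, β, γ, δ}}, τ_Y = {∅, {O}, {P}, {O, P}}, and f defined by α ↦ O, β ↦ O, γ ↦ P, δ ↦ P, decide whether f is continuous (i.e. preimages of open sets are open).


f is NOT continuous.

Compute f^{-1}(U) for each U ∈ τ_Y:
  U = ∅: f^{-1}(U) = ∅ ∈ τ_X ✓.
  U = {O}: f^{-1}(U) = {α, β} ∉ τ_X ✗.
  U = {P}: f^{-1}(U) = {γ, δ} ∉ τ_X ✗.
  U = {O, P}: f^{-1}(U) = {α, β, γ, δ} ∈ τ_X ✓.
Found U = {O} with f^{-1}(U) = {α, β} not in τ_X. Therefore f is NOT continuous.


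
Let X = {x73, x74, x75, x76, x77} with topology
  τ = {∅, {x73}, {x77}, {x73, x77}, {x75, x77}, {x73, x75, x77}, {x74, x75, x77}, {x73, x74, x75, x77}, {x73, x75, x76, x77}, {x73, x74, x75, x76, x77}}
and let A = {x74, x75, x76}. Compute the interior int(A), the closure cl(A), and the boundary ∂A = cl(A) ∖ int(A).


int(A) = ∅, cl(A) = {x74, x75, x76}, ∂A = {x74, x75, x76}.

Closed sets in (X, τ) are complements of opens:
  closed(X, τ) = {∅, {x74}, {x76}, {x73, x76}, {x74, x76}, {x73, x74, x76}, {x74, x75, x76}, {x73, x74, x75, x76}, {x74, x75, x76, x77}, {x73, x74, x75, x76, x77}}.
int(A) = ⋃ {U ∈ τ : U ⊆ A}. Opens contained in A: ∅.
Taking the union of these: int(A) = ∅.
cl(A) = ⋂ {C closed : A ⊆ C}. Closed sets containing A: {x74, x75, x76}, {x73, x74, x75, x76}, {x74, x75, x76, x77}, {x73, x74, x75, x76, x77}.
Intersecting these: cl(A) = {x74, x75, x76}.
∂A = cl(A) ∖ int(A) = {x74, x75, x76} ∖ ∅ = {x74, x75, x76}.


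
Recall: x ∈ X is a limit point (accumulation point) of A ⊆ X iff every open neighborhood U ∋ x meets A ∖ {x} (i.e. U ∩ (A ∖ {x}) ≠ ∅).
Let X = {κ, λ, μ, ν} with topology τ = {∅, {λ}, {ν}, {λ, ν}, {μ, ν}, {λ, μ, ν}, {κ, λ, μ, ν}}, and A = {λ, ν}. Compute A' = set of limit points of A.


A' = {κ, μ}

For each x ∈ X, list the open sets U ∈ τ with x ∈ U, then check whether U ∩ (A ∖ {x}) ≠ ∅ for every such U.
  x = κ: opens ∋ x are {κ, λ, μ, ν}; each meets A ∖ {κ}, so x IS a limit point.
  x = λ: open {λ} ∋ x has {λ} ∩ (A ∖ {λ}) = ∅, so x is NOT a limit point.
  x = μ: opens ∋ x are {μ, ν}, {λ, μ, ν}, {κ, λ, μ, ν}; each meets A ∖ {μ}, so x IS a limit point.
  x = ν: open {ν} ∋ x has {ν} ∩ (A ∖ {ν}) = ∅, so x is NOT a limit point.
Collecting: A' = {κ, μ}.


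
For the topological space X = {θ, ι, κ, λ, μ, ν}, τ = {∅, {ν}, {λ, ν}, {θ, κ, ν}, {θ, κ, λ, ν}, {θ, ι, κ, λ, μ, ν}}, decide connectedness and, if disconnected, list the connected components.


(X, τ) is connected.

Find clopen sets (U ∈ τ with X ∖ U ∈ τ):
  U = ∅, X ∖ U = {θ, ι, κ, λ, μ, ν} — both open, so U is clopen.
  U = {θ, ι, κ, λ, μ, ν}, X ∖ U = ∅ — both open, so U is clopen.
Only trivial clopens (∅ and X) exist, so (X, τ) is connected.
Compute connected components by grouping points that agree on all clopens:
  component: {θ, ι, κ, λ, μ, ν}
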